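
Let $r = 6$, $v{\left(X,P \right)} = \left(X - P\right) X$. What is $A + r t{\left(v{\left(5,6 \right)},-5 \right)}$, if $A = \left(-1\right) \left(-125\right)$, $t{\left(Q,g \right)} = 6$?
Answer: $161$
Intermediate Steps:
$v{\left(X,P \right)} = X \left(X - P\right)$
$A = 125$
$A + r t{\left(v{\left(5,6 \right)},-5 \right)} = 125 + 6 \cdot 6 = 125 + 36 = 161$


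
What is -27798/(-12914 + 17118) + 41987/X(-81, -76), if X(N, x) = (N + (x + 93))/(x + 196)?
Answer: -661980651/8408 ≈ -78732.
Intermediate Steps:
X(N, x) = (93 + N + x)/(196 + x) (X(N, x) = (N + (93 + x))/(196 + x) = (93 + N + x)/(196 + x))
-27798/(-12914 + 17118) + 41987/X(-81, -76) = -27798/(-12914 + 17118) + 41987/(((93 - 81 - 76)/(196 - 76))) = -27798/4204 + 41987/((-64/120)) = -27798*1/4204 + 41987/(((1/120)*(-64))) = -13899/2102 + 41987/(-8/15) = -13899/2102 + 41987*(-15/8) = -13899/2102 - 629805/8 = -661980651/8408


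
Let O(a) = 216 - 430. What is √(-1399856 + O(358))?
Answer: I*√1400070 ≈ 1183.2*I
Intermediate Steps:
O(a) = -214
√(-1399856 + O(358)) = √(-1399856 - 214) = √(-1400070) = I*√1400070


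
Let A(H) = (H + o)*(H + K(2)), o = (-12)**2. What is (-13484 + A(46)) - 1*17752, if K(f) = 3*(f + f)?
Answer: -20216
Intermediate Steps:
o = 144
K(f) = 6*f (K(f) = 3*(2*f) = 6*f)
A(H) = (12 + H)*(144 + H) (A(H) = (H + 144)*(H + 6*2) = (144 + H)*(H + 12) = (144 + H)*(12 + H) = (12 + H)*(144 + H))
(-13484 + A(46)) - 1*17752 = (-13484 + (1728 + 46**2 + 156*46)) - 1*17752 = (-13484 + (1728 + 2116 + 7176)) - 17752 = (-13484 + 11020) - 17752 = -2464 - 17752 = -20216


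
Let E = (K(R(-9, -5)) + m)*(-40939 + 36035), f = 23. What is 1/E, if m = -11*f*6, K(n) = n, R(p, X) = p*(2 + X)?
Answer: 1/7311864 ≈ 1.3676e-7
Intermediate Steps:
m = -1518 (m = -11*23*6 = -253*6 = -1518)
E = 7311864 (E = (-9*(2 - 5) - 1518)*(-40939 + 36035) = (-9*(-3) - 1518)*(-4904) = (27 - 1518)*(-4904) = -1491*(-4904) = 7311864)
1/E = 1/7311864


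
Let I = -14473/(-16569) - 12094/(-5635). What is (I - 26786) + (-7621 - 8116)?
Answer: -567133410272/13338045 ≈ -42520.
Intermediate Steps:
I = 40277263/13338045 (I = -14473*(-1/16569) - 12094*(-1/5635) = 14473/16569 + 12094/5635 = 40277263/13338045 ≈ 3.0197)
(I - 26786) + (-7621 - 8116) = (40277263/13338045 - 26786) + (-7621 - 8116) = -357232596107/13338045 - 15737 = -567133410272/13338045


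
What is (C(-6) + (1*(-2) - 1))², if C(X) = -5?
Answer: 64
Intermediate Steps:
(C(-6) + (1*(-2) - 1))² = (-5 + (1*(-2) - 1))² = (-5 + (-2 - 1))² = (-5 - 3)² = (-8)² = 64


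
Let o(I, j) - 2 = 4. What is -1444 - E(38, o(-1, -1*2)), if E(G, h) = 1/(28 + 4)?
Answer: -46209/32 ≈ -1444.0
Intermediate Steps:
o(I, j) = 6 (o(I, j) = 2 + 4 = 6)
E(G, h) = 1/32
-1444 - E(38, o(-1, -1*2)) = -1444 - 1*1/32 = -1444 - 1/32 = -46209/32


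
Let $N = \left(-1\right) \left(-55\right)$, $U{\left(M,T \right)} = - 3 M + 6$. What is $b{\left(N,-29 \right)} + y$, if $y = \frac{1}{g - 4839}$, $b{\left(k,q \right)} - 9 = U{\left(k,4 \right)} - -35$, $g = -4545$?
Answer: $- \frac{1079161}{9384} \approx -115.0$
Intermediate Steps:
$U{\left(M,T \right)} = 6 - 3 M$
$N = 55$
$b{\left(k,q \right)} = 50 - 3 k$ ($b{\left(k,q \right)} = 9 - \left(-41 + 3 k\right) = 50 - 3 k$)
$y = - \frac{1}{9384}$ ($y = \frac{1}{-4545 - 4839} = \frac{1}{-9384} = - \frac{1}{9384} \approx -0.00010656$)
$b{\left(N,-29 \right)} + y = \left(50 - 165\right) - \frac{1}{9384} = -115 - \frac{1}{9384} = - \frac{1079161}{9384}$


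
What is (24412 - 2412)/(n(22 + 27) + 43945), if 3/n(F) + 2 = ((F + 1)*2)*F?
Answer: 107756000/215242613 ≈ 0.50063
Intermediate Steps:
n(F) = 3/(-2 + F*(2 + 2*F)) (n(F) = 3/(-2 + ((F + 1)*2)*F) = 3/(-2 + ((1 + F)*2)*F) = 3/(-2 + (2 + 2*F)*F) = 3/(-2 + F*(2 + 2*F)))
(24412 - 2412)/(n(22 + 27) + 43945) = (24412 - 2412)/(3/(2*(-1 + (22 + 27) + (22 + 27)²)) + 43945) = 22000/(3/(2*(-1 + 49 + 49²)) + 43945) = 22000/(3/(2*(-1 + 49 + 2401)) + 43945) = 22000/((3/2)/2449 + 43945) = 22000/((3/2)*(1/2449) + 43945) = 22000/(3/4898 + 43945) = 22000/(215242613/4898) = 22000*(4898/215242613) = 107756000/215242613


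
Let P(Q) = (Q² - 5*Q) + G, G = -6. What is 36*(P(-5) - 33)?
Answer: 396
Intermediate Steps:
P(Q) = -6 + Q² - 5*Q (P(Q) = (Q² - 5*Q) - 6 = -6 + Q² - 5*Q)
36*(P(-5) - 33) = 36*((-6 + (-5)² - 5*(-5)) - 33) = 36*((-6 + 25 + 25) - 33) = 36*(44 - 33) = 36*11 = 396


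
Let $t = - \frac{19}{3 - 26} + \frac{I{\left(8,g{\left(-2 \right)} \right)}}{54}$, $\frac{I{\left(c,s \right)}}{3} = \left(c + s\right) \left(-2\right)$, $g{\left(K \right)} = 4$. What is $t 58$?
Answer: $- \frac{2030}{69} \approx -29.42$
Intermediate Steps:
$I{\left(c,s \right)} = - 6 c - 6 s$ ($I{\left(c,s \right)} = 3 \left(c + s\right) \left(-2\right) = 3 \left(- 2 c - 2 s\right) = - 6 c - 6 s$)
$t = - \frac{35}{69}$ ($t = - \frac{19}{3 - 26} + \frac{\left(-6\right) 8 - 24}{54} = - \frac{19}{-23} + \left(-48 - 24\right) \frac{1}{54} = \left(-19\right) \left(- \frac{1}{23}\right) - \frac{4}{3} = \frac{19}{23} - \frac{4}{3} = - \frac{35}{69} \approx -0.50725$)
$t 58 = \left(- \frac{35}{69}\right) 58 = - \frac{2030}{69}$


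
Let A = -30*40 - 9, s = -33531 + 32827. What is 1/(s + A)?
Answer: -1/1913 ≈ -0.00052274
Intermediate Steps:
s = -704
A = -1209 (A = -1200 - 9 = -1209)
1/(s + A) = 1/(-704 - 1209) = 1/(-1913) = -1/1913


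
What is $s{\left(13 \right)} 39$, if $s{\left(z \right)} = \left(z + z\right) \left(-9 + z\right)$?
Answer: $4056$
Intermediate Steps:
$s{\left(z \right)} = 2 z \left(-9 + z\right)$
$s{\left(13 \right)} 39 = 2 \cdot 13 \left(-9 + 13\right) 39 = 2 \cdot 13 \cdot 4 \cdot 39 = 104 \cdot 39 = 4056$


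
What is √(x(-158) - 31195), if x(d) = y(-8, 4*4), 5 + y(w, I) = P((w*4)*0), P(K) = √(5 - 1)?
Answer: I*√31198 ≈ 176.63*I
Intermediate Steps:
P(K) = 2 (P(K) = √4 = 2)
y(w, I) = -3 (y(w, I) = -5 + 2 = -3)
x(d) = -3
√(x(-158) - 31195) = √(-3 - 31195) = √(-31198) = I*√31198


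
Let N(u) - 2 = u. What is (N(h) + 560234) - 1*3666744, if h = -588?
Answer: -3107096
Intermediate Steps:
N(u) = 2 + u
(N(h) + 560234) - 1*3666744 = ((2 - 588) + 560234) - 1*3666744 = (-586 + 560234) - 3666744 = 559648 - 3666744 = -3107096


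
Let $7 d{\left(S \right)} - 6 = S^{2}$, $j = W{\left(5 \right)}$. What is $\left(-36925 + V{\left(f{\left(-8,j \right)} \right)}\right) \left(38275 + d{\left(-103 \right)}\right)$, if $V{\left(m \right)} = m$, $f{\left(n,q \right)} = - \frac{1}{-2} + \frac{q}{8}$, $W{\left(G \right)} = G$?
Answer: $- \frac{20569552285}{14} \approx -1.4693 \cdot 10^{9}$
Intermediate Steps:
$j = 5$
$f{\left(n,q \right)} = \frac{1}{2} + \frac{q}{8}$ ($f{\left(n,q \right)} = \left(-1\right) \left(- \frac{1}{2}\right) + q \frac{1}{8} = \frac{1}{2} + \frac{q}{8}$)
$d{\left(S \right)} = \frac{6}{7} + \frac{S^{2}}{7}$
$\left(-36925 + V{\left(f{\left(-8,j \right)} \right)}\right) \left(38275 + d{\left(-103 \right)}\right) = \left(-36925 + \left(\frac{1}{2} + \frac{1}{8} \cdot 5\right)\right) \left(38275 + \left(\frac{6}{7} + \frac{\left(-103\right)^{2}}{7}\right)\right) = \left(-36925 + \left(\frac{1}{2} + \frac{5}{8}\right)\right) \left(38275 + \left(\frac{6}{7} + \frac{1}{7} \cdot 10609\right)\right) = \left(-36925 + \frac{9}{8}\right) \left(38275 + \left(\frac{6}{7} + \frac{10609}{7}\right)\right) = - \frac{295391 \left(38275 + \frac{10615}{7}\right)}{8} = \left(- \frac{295391}{8}\right) \frac{278540}{7} = - \frac{20569552285}{14}$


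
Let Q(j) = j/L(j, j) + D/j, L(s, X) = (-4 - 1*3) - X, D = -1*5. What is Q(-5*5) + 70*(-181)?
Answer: -1140407/90 ≈ -12671.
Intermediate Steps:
D = -5
L(s, X) = -7 - X (L(s, X) = (-4 - 3) - X = -7 - X)
Q(j) = -5/j + j/(-7 - j) (Q(j) = j/(-7 - j) - 5/j = -5/j + j/(-7 - j))
Q(-5*5) + 70*(-181) = (-35 - (-5*5)**2 - (-25)*5)/(((-5*5))*(7 - 5*5)) + 70*(-181) = (-35 - 1*(-25)**2 - 5*(-25))/((-25)*(7 - 25)) - 12670 = -1/25*(-35 - 1*625 + 125)/(-18) - 12670 = -1/25*(-1/18)*(-35 - 625 + 125) - 12670 = -1/25*(-1/18)*(-535) - 12670 = -107/90 - 12670 = -1140407/90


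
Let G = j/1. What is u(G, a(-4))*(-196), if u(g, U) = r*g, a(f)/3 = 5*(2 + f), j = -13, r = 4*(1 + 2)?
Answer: 30576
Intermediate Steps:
r = 12 (r = 4*3 = 12)
a(f) = 30 + 15*f (a(f) = 3*(5*(2 + f)) = 3*(10 + 5*f) = 30 + 15*f)
G = -13 (G = -13/1 = -13*1 = -13)
u(g, U) = 12*g
u(G, a(-4))*(-196) = (12*(-13))*(-196) = -156*(-196) = 30576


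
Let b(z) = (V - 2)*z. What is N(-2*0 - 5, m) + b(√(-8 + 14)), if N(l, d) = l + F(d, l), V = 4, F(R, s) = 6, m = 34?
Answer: 1 + 2*√6 ≈ 5.8990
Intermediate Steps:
N(l, d) = 6 + l (N(l, d) = l + 6 = 6 + l)
b(z) = 2*z (b(z) = (4 - 2)*z = 2*z)
N(-2*0 - 5, m) + b(√(-8 + 14)) = (6 + (-2*0 - 5)) + 2*√(-8 + 14) = (6 + (0 - 5)) + 2*√6 = (6 - 5) + 2*√6 = 1 + 2*√6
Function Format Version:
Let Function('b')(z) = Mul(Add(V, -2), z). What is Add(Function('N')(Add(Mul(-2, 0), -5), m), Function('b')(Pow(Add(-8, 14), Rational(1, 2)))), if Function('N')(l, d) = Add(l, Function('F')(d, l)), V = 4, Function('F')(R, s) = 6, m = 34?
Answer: Add(1, Mul(2, Pow(6, Rational(1, 2)))) ≈ 5.8990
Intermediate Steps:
Function('N')(l, d) = Add(6, l) (Function('N')(l, d) = Add(l, 6) = Add(6, l))
Function('b')(z) = Mul(2, z) (Function('b')(z) = Mul(Add(4, -2), z) = Mul(2, z))
Add(Function('N')(Add(Mul(-2, 0), -5), m), Function('b')(Pow(Add(-8, 14), Rational(1, 2)))) = Add(Add(6, Add(Mul(-2, 0), -5)), Mul(2, Pow(Add(-8, 14), Rational(1, 2)))) = Add(Add(6, Add(0, -5)), Mul(2, Pow(6, Rational(1, 2)))) = Add(Add(6, -5), Mul(2, Pow(6, Rational(1, 2)))) = Add(1, Mul(2, Pow(6, Rational(1, 2))))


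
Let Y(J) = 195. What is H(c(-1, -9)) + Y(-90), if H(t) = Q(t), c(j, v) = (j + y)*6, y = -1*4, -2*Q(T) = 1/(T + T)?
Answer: 23401/120 ≈ 195.01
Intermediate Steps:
Q(T) = -1/(4*T) (Q(T) = -1/(2*(T + T)) = -1/(2*T)/2 = -1/(4*T))
y = -4
c(j, v) = -24 + 6*j (c(j, v) = (j - 4)*6 = (-4 + j)*6 = -24 + 6*j)
H(t) = -1/(4*t)
H(c(-1, -9)) + Y(-90) = -1/(4*(-24 + 6*(-1))) + 195 = -1/(4*(-24 - 6)) + 195 = -¼/(-30) + 195 = -¼*(-1/30) + 195 = 1/120 + 195 = 23401/120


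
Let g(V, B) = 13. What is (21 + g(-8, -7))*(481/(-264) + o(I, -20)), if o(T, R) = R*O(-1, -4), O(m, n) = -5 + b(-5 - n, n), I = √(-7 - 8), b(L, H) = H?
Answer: 799663/132 ≈ 6058.1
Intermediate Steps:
I = I*√15 (I = √(-15) = I*√15 ≈ 3.873*I)
O(m, n) = -5 + n
o(T, R) = -9*R (o(T, R) = R*(-5 - 4) = R*(-9) = -9*R)
(21 + g(-8, -7))*(481/(-264) + o(I, -20)) = (21 + 13)*(481/(-264) - 9*(-20)) = 34*(481*(-1/264) + 180) = 34*(-481/264 + 180) = 34*(47039/264) = 799663/132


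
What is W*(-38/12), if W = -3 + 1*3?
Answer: 0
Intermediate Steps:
W = 0 (W = -3 + 3 = 0)
W*(-38/12) = 0*(-38/12) = 0*(-38*1/12) = 0*(-19/6) = 0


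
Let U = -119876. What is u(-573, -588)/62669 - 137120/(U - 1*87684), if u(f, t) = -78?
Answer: 214424590/325189441 ≈ 0.65938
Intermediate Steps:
u(-573, -588)/62669 - 137120/(U - 1*87684) = -78/62669 - 137120/(-119876 - 1*87684) = -78*1/62669 - 137120/(-119876 - 87684) = -78/62669 - 137120/(-207560) = -78/62669 - 137120*(-1/207560) = -78/62669 + 3428/5189 = 214424590/325189441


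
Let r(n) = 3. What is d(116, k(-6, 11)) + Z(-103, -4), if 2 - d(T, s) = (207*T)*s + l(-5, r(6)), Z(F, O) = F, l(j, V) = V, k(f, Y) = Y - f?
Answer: -408308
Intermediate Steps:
d(T, s) = -1 - 207*T*s (d(T, s) = 2 - ((207*T)*s + 3) = 2 - (207*T*s + 3) = 2 - (3 + 207*T*s) = 2 + (-3 - 207*T*s) = -1 - 207*T*s)
d(116, k(-6, 11)) + Z(-103, -4) = (-1 - 207*116*(11 - 1*(-6))) - 103 = (-1 - 207*116*(11 + 6)) - 103 = (-1 - 207*116*17) - 103 = (-1 - 408204) - 103 = -408205 - 103 = -408308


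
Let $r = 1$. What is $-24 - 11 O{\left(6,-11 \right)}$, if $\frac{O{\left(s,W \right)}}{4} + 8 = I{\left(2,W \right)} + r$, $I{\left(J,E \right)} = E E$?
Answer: $-5040$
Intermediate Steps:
$I{\left(J,E \right)} = E^{2}$
$O{\left(s,W \right)} = -28 + 4 W^{2}$ ($O{\left(s,W \right)} = -32 + 4 \left(W^{2} + 1\right) = -32 + 4 \left(1 + W^{2}\right) = -32 + \left(4 + 4 W^{2}\right) = -28 + 4 W^{2}$)
$-24 - 11 O{\left(6,-11 \right)} = -24 - 11 \left(-28 + 4 \left(-11\right)^{2}\right) = -24 - 11 \left(-28 + 4 \cdot 121\right) = -24 - 11 \left(-28 + 484\right) = -24 - 5016 = -5040$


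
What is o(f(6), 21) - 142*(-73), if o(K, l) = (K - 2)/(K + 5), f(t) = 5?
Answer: 103663/10 ≈ 10366.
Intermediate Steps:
o(K, l) = (-2 + K)/(5 + K)
o(f(6), 21) - 142*(-73) = (-2 + 5)/(5 + 5) - 142*(-73) = 3/10 + 10366 = 103663/10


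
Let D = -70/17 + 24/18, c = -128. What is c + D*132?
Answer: -8424/17 ≈ -495.53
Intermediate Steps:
D = -142/51 (D = -70*1/17 + 24*(1/18) = -70/17 + 4/3 = -142/51 ≈ -2.7843)
c + D*132 = -128 - 142/51*132 = -128 - 6248/17 = -8424/17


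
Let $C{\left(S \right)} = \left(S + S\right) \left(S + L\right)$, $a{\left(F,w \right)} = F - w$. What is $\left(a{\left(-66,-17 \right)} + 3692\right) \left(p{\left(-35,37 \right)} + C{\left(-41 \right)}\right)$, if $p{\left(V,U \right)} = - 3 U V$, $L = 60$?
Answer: $8477261$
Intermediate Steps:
$p{\left(V,U \right)} = - 3 U V$
$C{\left(S \right)} = 2 S \left(60 + S\right)$ ($C{\left(S \right)} = \left(S + S\right) \left(S + 60\right) = 2 S \left(60 + S\right)$)
$\left(a{\left(-66,-17 \right)} + 3692\right) \left(p{\left(-35,37 \right)} + C{\left(-41 \right)}\right) = \left(\left(-66 - -17\right) + 3692\right) \left(\left(-3\right) 37 \left(-35\right) + 2 \left(-41\right) \left(60 - 41\right)\right) = \left(\left(-66 + 17\right) + 3692\right) \left(3885 + 2 \left(-41\right) 19\right) = \left(-49 + 3692\right) \left(3885 - 1558\right) = 3643 \cdot 2327 = 8477261$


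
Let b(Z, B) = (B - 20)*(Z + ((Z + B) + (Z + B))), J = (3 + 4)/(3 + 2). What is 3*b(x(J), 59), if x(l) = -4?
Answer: 12402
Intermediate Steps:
J = 7/5 ≈ 1.4000
b(Z, B) = (-20 + B)*(2*B + 3*Z) (b(Z, B) = (-20 + B)*(Z + ((B + Z) + (B + Z))) = (-20 + B)*(Z + (2*B + 2*Z)) = (-20 + B)*(2*B + 3*Z))
3*b(x(J), 59) = 3*(-60*(-4) - 40*59 + 2*59**2 + 3*59*(-4)) = 3*(240 - 2360 + 2*3481 - 708) = 3*(240 - 2360 + 6962 - 708) = 3*4134 = 12402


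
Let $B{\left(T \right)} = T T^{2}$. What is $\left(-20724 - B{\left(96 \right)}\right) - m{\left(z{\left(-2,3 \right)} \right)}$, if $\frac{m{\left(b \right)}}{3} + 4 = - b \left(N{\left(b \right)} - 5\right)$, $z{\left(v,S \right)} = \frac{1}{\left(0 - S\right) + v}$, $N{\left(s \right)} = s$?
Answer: $- \frac{22636122}{25} \approx -9.0545 \cdot 10^{5}$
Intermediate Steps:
$B{\left(T \right)} = T^{3}$
$z{\left(v,S \right)} = \frac{1}{v - S}$ ($z{\left(v,S \right)} = \frac{1}{- S + v} = \frac{1}{v - S}$)
$m{\left(b \right)} = -12 - 3 b \left(-5 + b\right)$ ($m{\left(b \right)} = -12 + 3 \left(- b \left(b - 5\right)\right) = -12 + 3 \left(- b \left(-5 + b\right)\right) = -12 - 3 b \left(-5 + b\right)$)
$\left(-20724 - B{\left(96 \right)}\right) - m{\left(z{\left(-2,3 \right)} \right)} = \left(-20724 - 96^{3}\right) - \left(-12 - 3 \left(\frac{1}{-2 - 3}\right)^{2} + \frac{15}{-2 - 3}\right) = \left(-20724 - 884736\right) - \left(-12 - 3 \left(\frac{1}{-2 - 3}\right)^{2} + \frac{15}{-2 - 3}\right) = \left(-20724 - 884736\right) - \left(-12 - 3 \left(\frac{1}{-5}\right)^{2} + \frac{15}{-5}\right) = -905460 - \left(-12 - 3 \left(- \frac{1}{5}\right)^{2} + 15 \left(- \frac{1}{5}\right)\right) = -905460 - \left(-12 - \frac{3}{25} - 3\right) = -905460 - - \frac{378}{25} = -905460 + \frac{378}{25} = - \frac{22636122}{25}$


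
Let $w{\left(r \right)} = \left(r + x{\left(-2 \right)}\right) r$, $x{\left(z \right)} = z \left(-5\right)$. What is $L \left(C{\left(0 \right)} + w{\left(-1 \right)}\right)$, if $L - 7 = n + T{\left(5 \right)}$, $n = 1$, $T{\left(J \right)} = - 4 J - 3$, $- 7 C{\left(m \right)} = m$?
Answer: $135$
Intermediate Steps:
$x{\left(z \right)} = - 5 z$
$C{\left(m \right)} = - \frac{m}{7}$
$T{\left(J \right)} = -3 - 4 J$
$w{\left(r \right)} = r \left(10 + r\right)$ ($w{\left(r \right)} = \left(r - -10\right) r = \left(r + 10\right) r = \left(10 + r\right) r = r \left(10 + r\right)$)
$L = -15$ ($L = 7 + \left(1 - 23\right) = 7 - 22 = -15$)
$L \left(C{\left(0 \right)} + w{\left(-1 \right)}\right) = - 15 \left(\left(- \frac{1}{7}\right) 0 - \left(10 - 1\right)\right) = - 15 \left(0 - 9\right) = \left(-15\right) \left(-9\right) = 135$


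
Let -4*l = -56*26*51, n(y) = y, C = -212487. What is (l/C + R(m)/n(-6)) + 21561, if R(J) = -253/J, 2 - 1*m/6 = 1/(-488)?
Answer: 13430309595547/622799397 ≈ 21564.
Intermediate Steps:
m = 2931/244 (m = 12 - 6/(-488) = 12 - 6*(-1/488) = 12 + 3/244 = 2931/244 ≈ 12.012)
l = 18564 (l = -(-56*26)*51/4 = -(-364)*51 = -1/4*(-74256) = 18564)
(l/C + R(m)/n(-6)) + 21561 = (18564/(-212487) - 253/2931/244/(-6)) + 21561 = (18564*(-1/212487) - 253*244/2931*(-1/6)) + 21561 = (-6188/70829 - 61732/2931*(-1/6)) + 21561 = (-6188/70829 + 30866/8793) + 21561 = 2131796830/622799397 + 21561 = 13430309595547/622799397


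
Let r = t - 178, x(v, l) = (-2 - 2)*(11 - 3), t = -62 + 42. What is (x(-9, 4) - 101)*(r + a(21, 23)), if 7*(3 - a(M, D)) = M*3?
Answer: 27132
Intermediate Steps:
t = -20
a(M, D) = 3 - 3*M/7 (a(M, D) = 3 - M*3/7 = 3 - 3*M/7)
x(v, l) = -32 (x(v, l) = -4*8 = -32)
r = -198 (r = -20 - 178 = -198)
(x(-9, 4) - 101)*(r + a(21, 23)) = (-32 - 101)*(-198 + (3 - 3/7*21)) = -133*(-198 + (3 - 9)) = -133*(-198 - 6) = -133*(-204) = 27132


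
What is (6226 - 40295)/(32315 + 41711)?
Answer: -34069/74026 ≈ -0.46023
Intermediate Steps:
(6226 - 40295)/(32315 + 41711) = -34069/74026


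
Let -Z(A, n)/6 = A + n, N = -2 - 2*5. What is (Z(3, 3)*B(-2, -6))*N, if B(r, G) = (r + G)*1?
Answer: -3456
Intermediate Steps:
N = -12 (N = -2 - 10 = -12)
Z(A, n) = -6*A - 6*n (Z(A, n) = -6*(A + n) = -6*A - 6*n)
B(r, G) = G + r (B(r, G) = (G + r)*1 = G + r)
(Z(3, 3)*B(-2, -6))*N = ((-6*3 - 6*3)*(-6 - 2))*(-12) = ((-18 - 18)*(-8))*(-12) = -36*(-8)*(-12) = 288*(-12) = -3456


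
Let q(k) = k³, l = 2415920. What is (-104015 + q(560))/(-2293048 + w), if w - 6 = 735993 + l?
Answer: 175511985/858871 ≈ 204.35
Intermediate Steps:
w = 3151919 (w = 6 + (735993 + 2415920) = 6 + 3151913 = 3151919)
(-104015 + q(560))/(-2293048 + w) = (-104015 + 560³)/(-2293048 + 3151919) = (-104015 + 175616000)/858871 = 175511985*(1/858871) = 175511985/858871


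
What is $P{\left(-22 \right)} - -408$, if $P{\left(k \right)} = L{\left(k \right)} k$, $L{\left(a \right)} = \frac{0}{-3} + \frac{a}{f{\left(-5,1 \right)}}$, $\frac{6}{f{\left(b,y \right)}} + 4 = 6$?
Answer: $\frac{1708}{3} \approx 569.33$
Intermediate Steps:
$f{\left(b,y \right)} = 3$ ($f{\left(b,y \right)} = \frac{6}{-4 + 6} = \frac{6}{2} = 6 \cdot \frac{1}{2} = 3$)
$L{\left(a \right)} = \frac{a}{3}$ ($L{\left(a \right)} = \frac{0}{-3} + \frac{a}{3} = 0 \left(- \frac{1}{3}\right) + a \frac{1}{3} = 0 + \frac{a}{3} = \frac{a}{3}$)
$P{\left(k \right)} = \frac{k^{2}}{3}$ ($P{\left(k \right)} = \frac{k}{3} k = \frac{k^{2}}{3}$)
$P{\left(-22 \right)} - -408 = \frac{\left(-22\right)^{2}}{3} - -408 = \frac{1}{3} \cdot 484 + 408 = \frac{484}{3} + 408 = \frac{1708}{3}$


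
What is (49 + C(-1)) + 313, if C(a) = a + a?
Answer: 360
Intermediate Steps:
C(a) = 2*a
(49 + C(-1)) + 313 = (49 + 2*(-1)) + 313 = (49 - 2) + 313 = 47 + 313 = 360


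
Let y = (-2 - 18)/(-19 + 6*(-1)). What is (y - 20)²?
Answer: 9216/25 ≈ 368.64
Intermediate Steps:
y = ⅘ (y = -20/(-19 - 6) = -20/(-25) = -20*(-1/25) = ⅘ ≈ 0.80000)
(y - 20)² = (⅘ - 20)² = (-96/5)² = 9216/25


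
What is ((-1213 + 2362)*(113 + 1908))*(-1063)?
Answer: -2468423127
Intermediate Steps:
((-1213 + 2362)*(113 + 1908))*(-1063) = (1149*2021)*(-1063) = 2322129*(-1063) = -2468423127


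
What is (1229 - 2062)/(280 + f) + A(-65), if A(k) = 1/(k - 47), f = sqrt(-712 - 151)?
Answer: (-sqrt(863) + 93576*I)/(112*(sqrt(863) - 280*I)) ≈ -2.9515 + 0.30873*I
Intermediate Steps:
f = I*sqrt(863) (f = sqrt(-863) = I*sqrt(863) ≈ 29.377*I)
A(k) = 1/(-47 + k)
(1229 - 2062)/(280 + f) + A(-65) = (1229 - 2062)/(280 + I*sqrt(863)) + 1/(-47 - 65) = -833/(280 + I*sqrt(863)) + 1/(-112) = -833/(280 + I*sqrt(863)) - 1/112 = -1/112 - 833/(280 + I*sqrt(863))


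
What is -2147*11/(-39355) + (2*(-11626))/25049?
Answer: -323500227/985803395 ≈ -0.32816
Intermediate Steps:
-2147*11/(-39355) + (2*(-11626))/25049 = -23617*(-1/39355) - 23252*1/25049 = 23617/39355 - 23252/25049 = -323500227/985803395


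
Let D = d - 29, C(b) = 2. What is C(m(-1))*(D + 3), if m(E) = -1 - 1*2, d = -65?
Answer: -182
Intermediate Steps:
m(E) = -3 (m(E) = -1 - 2 = -3)
D = -94 (D = -65 - 29 = -94)
C(m(-1))*(D + 3) = 2*(-94 + 3) = 2*(-91) = -182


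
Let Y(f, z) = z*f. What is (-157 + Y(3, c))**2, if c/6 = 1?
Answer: 19321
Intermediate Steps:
c = 6 (c = 6*1 = 6)
Y(f, z) = f*z
(-157 + Y(3, c))**2 = (-157 + 3*6)**2 = (-157 + 18)**2 = (-139)**2 = 19321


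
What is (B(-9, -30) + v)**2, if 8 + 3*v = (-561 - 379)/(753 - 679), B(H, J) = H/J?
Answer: 53684929/1232100 ≈ 43.572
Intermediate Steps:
v = -766/111 (v = -8/3 + ((-561 - 379)/(753 - 679))/3 = -8/3 + (-940/74)/3 = -8/3 + (-940*1/74)/3 = -8/3 + (1/3)*(-470/37) = -8/3 - 470/111 = -766/111 ≈ -6.9009)
(B(-9, -30) + v)**2 = (-9/(-30) - 766/111)**2 = (-9*(-1/30) - 766/111)**2 = (3/10 - 766/111)**2 = (-7327/1110)**2 = 53684929/1232100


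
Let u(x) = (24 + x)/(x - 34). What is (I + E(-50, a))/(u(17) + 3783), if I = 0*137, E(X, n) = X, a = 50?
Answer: -85/6427 ≈ -0.013225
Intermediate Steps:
I = 0
u(x) = (24 + x)/(-34 + x)
(I + E(-50, a))/(u(17) + 3783) = (0 - 50)/((24 + 17)/(-34 + 17) + 3783) = -50/(41/(-17) + 3783) = -50/(-1/17*41 + 3783) = -50/(-41/17 + 3783) = -50/64270/17 = -50*17/64270 = -85/6427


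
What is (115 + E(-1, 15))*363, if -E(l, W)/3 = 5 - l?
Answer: 35211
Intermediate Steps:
E(l, W) = -15 + 3*l (E(l, W) = -3*(5 - l) = -15 + 3*l)
(115 + E(-1, 15))*363 = (115 + (-15 + 3*(-1)))*363 = (115 + (-15 - 3))*363 = (115 - 18)*363 = 97*363 = 35211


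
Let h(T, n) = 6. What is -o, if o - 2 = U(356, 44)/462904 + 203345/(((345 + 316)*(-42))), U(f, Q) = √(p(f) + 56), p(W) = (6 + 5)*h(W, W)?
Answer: 147821/27762 - √122/462904 ≈ 5.3246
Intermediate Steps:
p(W) = 66 (p(W) = (6 + 5)*6 = 11*6 = 66)
U(f, Q) = √122 (U(f, Q) = √(66 + 56) = √122)
o = -147821/27762 + √122/462904 (o = 2 + (√122/462904 + 203345/(((345 + 316)*(-42)))) = 2 + (√122*(1/462904) + 203345/((661*(-42)))) = 2 + (√122/462904 + 203345/(-27762)) = 2 + (√122/462904 + 203345*(-1/27762)) = 2 + (√122/462904 - 203345/27762) = 2 + (-203345/27762 + √122/462904) = -147821/27762 + √122/462904 ≈ -5.3246)
-o = -(-147821/27762 + √122/462904) = 147821/27762 - √122/462904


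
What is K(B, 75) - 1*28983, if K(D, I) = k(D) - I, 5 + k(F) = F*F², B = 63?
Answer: 220984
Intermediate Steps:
k(F) = -5 + F³ (k(F) = -5 + F*F² = -5 + F³)
K(D, I) = -5 + D³ - I (K(D, I) = (-5 + D³) - I = -5 + D³ - I)
K(B, 75) - 1*28983 = (-5 + 63³ - 1*75) - 1*28983 = (-5 + 250047 - 75) - 28983 = 249967 - 28983 = 220984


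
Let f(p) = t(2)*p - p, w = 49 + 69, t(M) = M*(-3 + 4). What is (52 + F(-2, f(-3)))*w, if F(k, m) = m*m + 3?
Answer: 7552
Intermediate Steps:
t(M) = M (t(M) = M*1 = M)
w = 118
f(p) = p (f(p) = 2*p - p = p)
F(k, m) = 3 + m**2 (F(k, m) = m**2 + 3 = 3 + m**2)
(52 + F(-2, f(-3)))*w = (52 + (3 + (-3)**2))*118 = (52 + (3 + 9))*118 = (52 + 12)*118 = 64*118 = 7552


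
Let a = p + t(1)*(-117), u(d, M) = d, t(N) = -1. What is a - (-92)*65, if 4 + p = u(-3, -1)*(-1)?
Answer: 6096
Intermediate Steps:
p = -1 (p = -4 - 3*(-1) = -4 + 3 = -1)
a = 116 (a = -1 - 1*(-117) = -1 + 117 = 116)
a - (-92)*65 = 116 - (-92)*65 = 116 - 1*(-5980) = 116 + 5980 = 6096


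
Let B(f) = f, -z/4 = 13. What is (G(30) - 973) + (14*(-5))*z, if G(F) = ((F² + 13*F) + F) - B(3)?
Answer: 3984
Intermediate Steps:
z = -52 (z = -4*13 = -52)
G(F) = -3 + F² + 14*F (G(F) = ((F² + 13*F) + F) - 1*3 = (F² + 14*F) - 3 = -3 + F² + 14*F)
(G(30) - 973) + (14*(-5))*z = ((-3 + 30² + 14*30) - 973) + (14*(-5))*(-52) = ((-3 + 900 + 420) - 973) - 70*(-52) = (1317 - 973) + 3640 = 344 + 3640 = 3984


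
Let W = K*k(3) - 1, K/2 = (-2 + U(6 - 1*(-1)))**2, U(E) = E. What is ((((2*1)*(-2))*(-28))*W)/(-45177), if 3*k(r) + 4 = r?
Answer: 5936/135531 ≈ 0.043798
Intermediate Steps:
k(r) = -4/3 + r/3
K = 50 (K = 2*(-2 + (6 - 1*(-1)))**2 = 2*(-2 + (6 + 1))**2 = 2*(-2 + 7)**2 = 2*5**2 = 2*25 = 50)
W = -53/3 (W = 50*(-4/3 + (1/3)*3) - 1 = 50*(-4/3 + 1) - 1 = 50*(-1/3) - 1 = -50/3 - 1 = -53/3 ≈ -17.667)
((((2*1)*(-2))*(-28))*W)/(-45177) = ((((2*1)*(-2))*(-28))*(-53/3))/(-45177) = (((2*(-2))*(-28))*(-53/3))*(-1/45177) = (-4*(-28)*(-53/3))*(-1/45177) = (112*(-53/3))*(-1/45177) = -5936/3*(-1/45177) = 5936/135531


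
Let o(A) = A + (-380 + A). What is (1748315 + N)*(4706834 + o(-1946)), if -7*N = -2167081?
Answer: 9677392934676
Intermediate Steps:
N = 309583 (N = -⅐*(-2167081) = 309583)
o(A) = -380 + 2*A
(1748315 + N)*(4706834 + o(-1946)) = (1748315 + 309583)*(4706834 + (-380 + 2*(-1946))) = 2057898*(4706834 + (-380 - 3892)) = 2057898*(4706834 - 4272) = 2057898*4702562 = 9677392934676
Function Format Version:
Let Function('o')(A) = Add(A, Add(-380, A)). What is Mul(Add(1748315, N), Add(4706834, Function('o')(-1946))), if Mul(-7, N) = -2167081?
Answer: 9677392934676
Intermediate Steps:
N = 309583 (N = Mul(Rational(-1, 7), -2167081) = 309583)
Function('o')(A) = Add(-380, Mul(2, A))
Mul(Add(1748315, N), Add(4706834, Function('o')(-1946))) = Mul(Add(1748315, 309583), Add(4706834, Add(-380, Mul(2, -1946)))) = Mul(2057898, Add(4706834, Add(-380, -3892))) = Mul(2057898, Add(4706834, -4272)) = Mul(2057898, 4702562) = 9677392934676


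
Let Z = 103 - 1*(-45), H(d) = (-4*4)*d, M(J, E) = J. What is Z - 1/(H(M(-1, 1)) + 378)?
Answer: 58311/394 ≈ 148.00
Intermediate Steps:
H(d) = -16*d
Z = 148 (Z = 103 + 45 = 148)
Z - 1/(H(M(-1, 1)) + 378) = 148 - 1/(-16*(-1) + 378) = 148 - 1/(16 + 378) = 148 - 1/394 = 58311/394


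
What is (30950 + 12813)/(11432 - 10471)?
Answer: 43763/961 ≈ 45.539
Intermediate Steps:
(30950 + 12813)/(11432 - 10471) = 43763/961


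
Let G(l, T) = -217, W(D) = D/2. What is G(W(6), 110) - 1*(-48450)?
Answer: 48233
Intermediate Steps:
W(D) = D/2 (W(D) = D*(1/2) = D/2)
G(W(6), 110) - 1*(-48450) = -217 - 1*(-48450) = -217 + 48450 = 48233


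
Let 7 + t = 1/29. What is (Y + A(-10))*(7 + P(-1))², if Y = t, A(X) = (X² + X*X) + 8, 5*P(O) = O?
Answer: 1347896/145 ≈ 9295.8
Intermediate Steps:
P(O) = O/5
A(X) = 8 + 2*X² (A(X) = (X² + X²) + 8 = 2*X² + 8 = 8 + 2*X²)
t = -202/29 (t = -7 + 1/29 = -202/29 ≈ -6.9655)
Y = -202/29 ≈ -6.9655
(Y + A(-10))*(7 + P(-1))² = (-202/29 + (8 + 2*(-10)²))*(7 + (⅕)*(-1))² = (-202/29 + (8 + 2*100))*(7 - ⅕)² = (-202/29 + (8 + 200))*(34/5)² = (-202/29 + 208)*(1156/25) = (5830/29)*(1156/25) = 1347896/145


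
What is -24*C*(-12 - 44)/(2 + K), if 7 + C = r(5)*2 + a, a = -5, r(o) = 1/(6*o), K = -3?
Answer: 80192/5 ≈ 16038.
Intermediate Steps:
r(o) = 1/(6*o)
C = -179/15 (C = -7 + (((⅙)/5)*2 - 5) = -7 + (((⅙)*(⅕))*2 - 5) = -7 + ((1/30)*2 - 5) = -7 + (1/15 - 5) = -7 - 74/15 = -179/15 ≈ -11.933)
-24*C*(-12 - 44)/(2 + K) = -(-1432)*(-12 - 44)/(2 - 3)/5 = -(-1432)*(-56/(-1))/5 = -(-1432)*(-56*(-1))/5 = -(-1432)*56/5 = -24*(-10024/15) = 80192/5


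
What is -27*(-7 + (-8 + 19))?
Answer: -108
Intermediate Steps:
-27*(-7 + (-8 + 19)) = -27*(-7 + 11) = -27*4 = -108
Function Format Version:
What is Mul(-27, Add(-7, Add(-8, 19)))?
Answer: -108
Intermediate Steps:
Mul(-27, Add(-7, Add(-8, 19))) = Mul(-27, Add(-7, 11)) = Mul(-27, 4) = -108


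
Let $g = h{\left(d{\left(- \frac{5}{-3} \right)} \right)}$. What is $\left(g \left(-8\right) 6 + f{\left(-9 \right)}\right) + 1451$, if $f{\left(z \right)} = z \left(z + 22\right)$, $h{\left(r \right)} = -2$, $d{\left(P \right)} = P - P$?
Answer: $1430$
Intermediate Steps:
$d{\left(P \right)} = 0$
$g = -2$
$f{\left(z \right)} = z \left(22 + z\right)$
$\left(g \left(-8\right) 6 + f{\left(-9 \right)}\right) + 1451 = \left(\left(-2\right) \left(-8\right) 6 - 9 \left(22 - 9\right)\right) + 1451 = \left(16 \cdot 6 - 117\right) + 1451 = \left(96 - 117\right) + 1451 = -21 + 1451 = 1430$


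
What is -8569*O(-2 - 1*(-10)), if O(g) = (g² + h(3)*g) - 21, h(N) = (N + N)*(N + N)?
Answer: -2836339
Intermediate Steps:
h(N) = 4*N² (h(N) = (2*N)*(2*N) = 4*N²)
O(g) = -21 + g² + 36*g (O(g) = (g² + (4*3²)*g) - 21 = (g² + (4*9)*g) - 21 = (g² + 36*g) - 21 = -21 + g² + 36*g)
-8569*O(-2 - 1*(-10)) = -8569*(-21 + (-2 - 1*(-10))² + 36*(-2 - 1*(-10))) = -8569*(-21 + (-2 + 10)² + 36*(-2 + 10)) = -8569*(-21 + 8² + 36*8) = -8569*(-21 + 64 + 288) = -8569*331 = -2836339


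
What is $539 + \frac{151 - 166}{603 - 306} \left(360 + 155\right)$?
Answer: $\frac{50786}{99} \approx 512.99$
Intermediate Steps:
$539 + \frac{151 - 166}{603 - 306} \left(360 + 155\right) = 539 + - \frac{15}{297} \cdot 515 = 539 + \left(-15\right) \frac{1}{297} \cdot 515 = 539 - \frac{2575}{99} = \frac{50786}{99}$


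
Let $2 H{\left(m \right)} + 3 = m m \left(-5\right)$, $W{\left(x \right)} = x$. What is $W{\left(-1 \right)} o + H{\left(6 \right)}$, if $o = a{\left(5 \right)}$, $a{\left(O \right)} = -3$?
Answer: $- \frac{177}{2} \approx -88.5$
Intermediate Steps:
$o = -3$
$H{\left(m \right)} = - \frac{3}{2} - \frac{5 m^{2}}{2}$ ($H{\left(m \right)} = - \frac{3}{2} + \frac{m m \left(-5\right)}{2} = - \frac{3}{2} + \frac{m^{2} \left(-5\right)}{2} = - \frac{3}{2} + \frac{\left(-5\right) m^{2}}{2} = - \frac{3}{2} - \frac{5 m^{2}}{2}$)
$W{\left(-1 \right)} o + H{\left(6 \right)} = \left(-1\right) \left(-3\right) - \left(\frac{3}{2} + \frac{5 \cdot 6^{2}}{2}\right) = 3 - \frac{183}{2} = - \frac{177}{2}$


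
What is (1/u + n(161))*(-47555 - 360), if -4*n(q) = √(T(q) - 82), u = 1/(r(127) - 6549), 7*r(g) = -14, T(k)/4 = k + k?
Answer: 313891165 + 143745*√134/4 ≈ 3.1431e+8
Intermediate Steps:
T(k) = 8*k (T(k) = 4*(k + k) = 4*(2*k) = 8*k)
r(g) = -2 (r(g) = (⅐)*(-14) = -2)
u = -1/6551 (u = 1/(-2 - 6549) = 1/(-6551) = -1/6551 ≈ -0.00015265)
n(q) = -√(-82 + 8*q)/4 (n(q) = -√(8*q - 82)/4 = -√(-82 + 8*q)/4)
(1/u + n(161))*(-47555 - 360) = (1/(-1/6551) - √(-82 + 8*161)/4)*(-47555 - 360) = (-6551 - √(-82 + 1288)/4)*(-47915) = (-6551 - 3*√134/4)*(-47915) = 313891165 + 143745*√134/4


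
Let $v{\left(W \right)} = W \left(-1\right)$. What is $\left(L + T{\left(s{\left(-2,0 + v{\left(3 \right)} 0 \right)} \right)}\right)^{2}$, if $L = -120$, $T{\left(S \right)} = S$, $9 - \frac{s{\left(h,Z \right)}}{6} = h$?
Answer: $2916$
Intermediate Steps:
$v{\left(W \right)} = - W$
$s{\left(h,Z \right)} = 54 - 6 h$
$\left(L + T{\left(s{\left(-2,0 + v{\left(3 \right)} 0 \right)} \right)}\right)^{2} = \left(-120 + \left(54 - -12\right)\right)^{2} = \left(-120 + \left(54 + 12\right)\right)^{2} = \left(-120 + 66\right)^{2} = \left(-54\right)^{2} = 2916$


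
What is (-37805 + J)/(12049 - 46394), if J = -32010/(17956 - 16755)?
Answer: 9087163/8249669 ≈ 1.1015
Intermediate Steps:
J = -32010/1201 ≈ -26.653
(-37805 + J)/(12049 - 46394) = (-37805 - 32010/1201)/(12049 - 46394) = -45435815/1201/(-34345) = -45435815/1201*(-1/34345) = 9087163/8249669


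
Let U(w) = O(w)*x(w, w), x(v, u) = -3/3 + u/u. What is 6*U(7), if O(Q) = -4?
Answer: 0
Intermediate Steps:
x(v, u) = 0 (x(v, u) = -3*⅓ + 1 = -1 + 1 = 0)
U(w) = 0 (U(w) = -4*0 = 0)
6*U(7) = 6*0 = 0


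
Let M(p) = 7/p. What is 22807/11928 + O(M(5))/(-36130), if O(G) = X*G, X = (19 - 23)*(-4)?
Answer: 2059374307/1077396600 ≈ 1.9114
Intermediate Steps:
X = 16 (X = -4*(-4) = 16)
O(G) = 16*G
22807/11928 + O(M(5))/(-36130) = 22807/11928 + (16*(7/5))/(-36130) = 22807*(1/11928) + (16*(7*(1/5)))*(-1/36130) = 22807/11928 + (16*(7/5))*(-1/36130) = 22807/11928 + (112/5)*(-1/36130) = 22807/11928 - 56/90325 = 2059374307/1077396600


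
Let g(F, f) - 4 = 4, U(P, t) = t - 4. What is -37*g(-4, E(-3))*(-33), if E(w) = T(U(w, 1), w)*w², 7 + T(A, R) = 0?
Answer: 9768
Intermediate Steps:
U(P, t) = -4 + t
T(A, R) = -7 (T(A, R) = -7 + 0 = -7)
E(w) = -7*w²
g(F, f) = 8 (g(F, f) = 4 + 4 = 8)
-37*g(-4, E(-3))*(-33) = -37*8*(-33) = -296*(-33) = 9768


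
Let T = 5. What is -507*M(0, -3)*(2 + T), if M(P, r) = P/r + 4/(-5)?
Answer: 14196/5 ≈ 2839.2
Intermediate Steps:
M(P, r) = -4/5 + P/r (M(P, r) = P/r + 4*(-1/5) = P/r - 4/5 = -4/5 + P/r)
-507*M(0, -3)*(2 + T) = -507*(-4/5 + 0/(-3))*(2 + 5) = -507*(-4/5 + 0*(-1/3))*7 = -507*(-4/5 + 0)*7 = -507*(-4/5*7) = -507*(-28)/5 = -39*(-364/5) = 14196/5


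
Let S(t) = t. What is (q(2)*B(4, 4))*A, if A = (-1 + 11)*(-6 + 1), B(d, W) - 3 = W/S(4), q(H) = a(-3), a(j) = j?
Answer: 600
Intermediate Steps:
q(H) = -3
B(d, W) = 3 + W/4
A = -50 (A = 10*(-5) = -50)
(q(2)*B(4, 4))*A = -3*(3 + (¼)*4)*(-50) = -3*(3 + 1)*(-50) = -3*4*(-50) = -12*(-50) = 600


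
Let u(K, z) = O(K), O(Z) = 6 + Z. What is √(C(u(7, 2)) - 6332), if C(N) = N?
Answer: I*√6319 ≈ 79.492*I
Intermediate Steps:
u(K, z) = 6 + K
√(C(u(7, 2)) - 6332) = √((6 + 7) - 6332) = √(13 - 6332) = √(-6319) = I*√6319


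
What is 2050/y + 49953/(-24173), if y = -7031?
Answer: -400774193/169960363 ≈ -2.3580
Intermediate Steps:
2050/y + 49953/(-24173) = 2050/(-7031) + 49953/(-24173) = 2050*(-1/7031) + 49953*(-1/24173) = -2050/7031 - 49953/24173 = -400774193/169960363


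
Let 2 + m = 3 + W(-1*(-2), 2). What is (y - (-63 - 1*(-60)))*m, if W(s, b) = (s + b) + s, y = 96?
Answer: 693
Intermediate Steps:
W(s, b) = b + 2*s (W(s, b) = (b + s) + s = b + 2*s)
m = 7 (m = -2 + (3 + (2 + 2*(-1*(-2)))) = -2 + (3 + (2 + 2*2)) = -2 + (3 + (2 + 4)) = -2 + (3 + 6) = -2 + 9 = 7)
(y - (-63 - 1*(-60)))*m = (96 - (-63 - 1*(-60)))*7 = (96 - (-63 + 60))*7 = (96 - 1*(-3))*7 = (96 + 3)*7 = 99*7 = 693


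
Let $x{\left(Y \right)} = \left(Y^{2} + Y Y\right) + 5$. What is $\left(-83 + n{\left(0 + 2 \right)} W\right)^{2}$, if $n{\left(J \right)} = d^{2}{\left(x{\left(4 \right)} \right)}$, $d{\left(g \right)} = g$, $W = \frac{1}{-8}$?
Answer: $\frac{4133089}{64} \approx 64580.0$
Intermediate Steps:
$x{\left(Y \right)} = 5 + 2 Y^{2}$ ($x{\left(Y \right)} = \left(Y^{2} + Y^{2}\right) + 5 = 2 Y^{2} + 5 = 5 + 2 Y^{2}$)
$W = - \frac{1}{8} \approx -0.125$
$n{\left(J \right)} = 1369$ ($n{\left(J \right)} = \left(5 + 2 \cdot 4^{2}\right)^{2} = \left(5 + 2 \cdot 16\right)^{2} = \left(5 + 32\right)^{2} = 37^{2} = 1369$)
$\left(-83 + n{\left(0 + 2 \right)} W\right)^{2} = \left(-83 + 1369 \left(- \frac{1}{8}\right)\right)^{2} = \left(-83 - \frac{1369}{8}\right)^{2} = \left(- \frac{2033}{8}\right)^{2} = \frac{4133089}{64}$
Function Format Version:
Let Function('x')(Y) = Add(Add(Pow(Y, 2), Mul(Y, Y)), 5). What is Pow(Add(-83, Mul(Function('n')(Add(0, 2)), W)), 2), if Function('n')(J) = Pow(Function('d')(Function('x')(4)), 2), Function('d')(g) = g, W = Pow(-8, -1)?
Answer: Rational(4133089, 64) ≈ 64580.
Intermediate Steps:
Function('x')(Y) = Add(5, Mul(2, Pow(Y, 2))) (Function('x')(Y) = Add(Add(Pow(Y, 2), Pow(Y, 2)), 5) = Add(Mul(2, Pow(Y, 2)), 5) = Add(5, Mul(2, Pow(Y, 2))))
W = Rational(-1, 8) ≈ -0.12500
Function('n')(J) = 1369 (Function('n')(J) = Pow(Add(5, Mul(2, Pow(4, 2))), 2) = Pow(Add(5, Mul(2, 16)), 2) = Pow(Add(5, 32), 2) = Pow(37, 2) = 1369)
Pow(Add(-83, Mul(Function('n')(Add(0, 2)), W)), 2) = Pow(Add(-83, Mul(1369, Rational(-1, 8))), 2) = Pow(Add(-83, Rational(-1369, 8)), 2) = Pow(Rational(-2033, 8), 2) = Rational(4133089, 64)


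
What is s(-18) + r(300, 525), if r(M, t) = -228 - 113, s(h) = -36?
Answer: -377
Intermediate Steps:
r(M, t) = -341
s(-18) + r(300, 525) = -36 - 341 = -377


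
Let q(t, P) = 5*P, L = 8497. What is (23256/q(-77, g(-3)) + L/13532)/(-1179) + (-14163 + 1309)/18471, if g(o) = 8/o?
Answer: 2935489169/3749243580 ≈ 0.78296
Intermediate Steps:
(23256/q(-77, g(-3)) + L/13532)/(-1179) + (-14163 + 1309)/18471 = (23256/((5*(8/(-3)))) + 8497/13532)/(-1179) + (-14163 + 1309)/18471 = (23256/((5*(8*(-⅓)))) + 8497*(1/13532))*(-1/1179) - 12854*1/18471 = (23256/((5*(-8/3))) + 8497/13532)*(-1/1179) - 12854/18471 = (23256/(-40/3) + 8497/13532)*(-1/1179) - 12854/18471 = (23256*(-3/40) + 8497/13532)*(-1/1179) - 12854/18471 = (-8721/5 + 8497/13532)*(-1/1179) - 12854/18471 = -117970087/67660*(-1/1179) - 12854/18471 = 117970087/79771140 - 12854/18471 = 2935489169/3749243580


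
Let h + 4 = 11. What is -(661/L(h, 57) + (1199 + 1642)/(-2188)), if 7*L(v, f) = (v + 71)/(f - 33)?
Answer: -40458571/28444 ≈ -1422.4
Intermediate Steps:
h = 7 (h = -4 + 11 = 7)
L(v, f) = (71 + v)/(7*(-33 + f)) (L(v, f) = ((v + 71)/(f - 33))/7 = ((71 + v)/(-33 + f))/7 = (71 + v)/(7*(-33 + f)))
-(661/L(h, 57) + (1199 + 1642)/(-2188)) = -(661/(((71 + 7)/(7*(-33 + 57)))) + (1199 + 1642)/(-2188)) = -(661/(((1/7)*78/24)) + 2841*(-1/2188)) = -(661/(((1/7)*(1/24)*78)) - 2841/2188) = -(661/(13/28) - 2841/2188) = -(661*(28/13) - 2841/2188) = -(18508/13 - 2841/2188) = -1*40458571/28444 = -40458571/28444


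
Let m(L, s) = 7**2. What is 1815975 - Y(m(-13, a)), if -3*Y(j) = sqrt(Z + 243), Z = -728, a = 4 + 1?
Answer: 1815975 + I*sqrt(485)/3 ≈ 1.816e+6 + 7.3409*I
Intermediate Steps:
a = 5
m(L, s) = 49
Y(j) = -I*sqrt(485)/3 (Y(j) = -sqrt(-728 + 243)/3 = -I*sqrt(485)/3)
1815975 - Y(m(-13, a)) = 1815975 - (-1)*I*sqrt(485)/3 = 1815975 + I*sqrt(485)/3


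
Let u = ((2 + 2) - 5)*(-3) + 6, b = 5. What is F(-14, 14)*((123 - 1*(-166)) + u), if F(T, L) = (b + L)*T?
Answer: -79268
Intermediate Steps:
F(T, L) = T*(5 + L) (F(T, L) = (5 + L)*T = T*(5 + L))
u = 9 (u = (4 - 5)*(-3) + 6 = -1*(-3) + 6 = 3 + 6 = 9)
F(-14, 14)*((123 - 1*(-166)) + u) = (-14*(5 + 14))*((123 - 1*(-166)) + 9) = (-14*19)*((123 + 166) + 9) = -266*(289 + 9) = -266*298 = -79268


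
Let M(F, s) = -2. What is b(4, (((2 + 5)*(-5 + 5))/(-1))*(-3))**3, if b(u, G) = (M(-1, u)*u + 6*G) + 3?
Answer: -125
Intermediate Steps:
b(u, G) = 3 - 2*u + 6*G (b(u, G) = (-2*u + 6*G) + 3 = 3 - 2*u + 6*G)
b(4, (((2 + 5)*(-5 + 5))/(-1))*(-3))**3 = (3 - 2*4 + 6*((((2 + 5)*(-5 + 5))/(-1))*(-3)))**3 = (3 - 8 + 6*(-7*0*(-3)))**3 = (3 - 8 + 6*(-1*0*(-3)))**3 = (3 - 8 + 6*(0*(-3)))**3 = (3 - 8 + 6*0)**3 = (3 - 8 + 0)**3 = (-5)**3 = -125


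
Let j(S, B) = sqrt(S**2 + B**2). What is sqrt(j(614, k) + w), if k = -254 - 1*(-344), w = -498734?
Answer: sqrt(-498734 + 2*sqrt(96274)) ≈ 705.77*I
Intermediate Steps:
k = 90 (k = -254 + 344 = 90)
j(S, B) = sqrt(B**2 + S**2)
sqrt(j(614, k) + w) = sqrt(sqrt(90**2 + 614**2) - 498734) = sqrt(sqrt(8100 + 376996) - 498734) = sqrt(sqrt(385096) - 498734) = sqrt(2*sqrt(96274) - 498734) = sqrt(-498734 + 2*sqrt(96274))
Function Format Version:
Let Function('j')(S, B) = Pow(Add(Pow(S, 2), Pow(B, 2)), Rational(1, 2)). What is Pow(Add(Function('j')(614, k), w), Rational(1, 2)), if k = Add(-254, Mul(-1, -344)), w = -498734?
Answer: Pow(Add(-498734, Mul(2, Pow(96274, Rational(1, 2)))), Rational(1, 2)) ≈ Mul(705.77, I)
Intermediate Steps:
k = 90 (k = Add(-254, 344) = 90)
Function('j')(S, B) = Pow(Add(Pow(B, 2), Pow(S, 2)), Rational(1, 2))
Pow(Add(Function('j')(614, k), w), Rational(1, 2)) = Pow(Add(Pow(Add(Pow(90, 2), Pow(614, 2)), Rational(1, 2)), -498734), Rational(1, 2)) = Pow(Add(Pow(Add(8100, 376996), Rational(1, 2)), -498734), Rational(1, 2)) = Pow(Add(Pow(385096, Rational(1, 2)), -498734), Rational(1, 2)) = Pow(Add(Mul(2, Pow(96274, Rational(1, 2))), -498734), Rational(1, 2)) = Pow(Add(-498734, Mul(2, Pow(96274, Rational(1, 2)))), Rational(1, 2))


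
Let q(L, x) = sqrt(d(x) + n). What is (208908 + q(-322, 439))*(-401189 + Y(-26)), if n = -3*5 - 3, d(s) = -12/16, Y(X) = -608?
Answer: -83938607676 - 2008985*I*sqrt(3)/2 ≈ -8.3939e+10 - 1.7398e+6*I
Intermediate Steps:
d(s) = -3/4 (d(s) = -12*1/16 = -3/4)
n = -18 (n = -15 - 3 = -18)
q(L, x) = 5*I*sqrt(3)/2 (q(L, x) = sqrt(-3/4 - 18) = sqrt(-75/4) = 5*I*sqrt(3)/2)
(208908 + q(-322, 439))*(-401189 + Y(-26)) = (208908 + 5*I*sqrt(3)/2)*(-401189 - 608) = (208908 + 5*I*sqrt(3)/2)*(-401797) = -83938607676 - 2008985*I*sqrt(3)/2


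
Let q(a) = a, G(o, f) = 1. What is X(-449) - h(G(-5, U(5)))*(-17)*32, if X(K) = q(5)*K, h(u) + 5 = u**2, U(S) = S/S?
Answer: -4421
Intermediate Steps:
U(S) = 1
h(u) = -5 + u**2
X(K) = 5*K
X(-449) - h(G(-5, U(5)))*(-17)*32 = 5*(-449) - (-5 + 1**2)*(-17)*32 = -2245 - (-5 + 1)*(-17)*32 = -2245 - (-4*(-17))*32 = -2245 - 68*32 = -2245 - 1*2176 = -2245 - 2176 = -4421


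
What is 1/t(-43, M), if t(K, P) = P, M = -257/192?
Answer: -192/257 ≈ -0.74708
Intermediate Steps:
M = -257/192 (M = -257*1/192 = -257/192 ≈ -1.3385)
1/t(-43, M) = 1/(-257/192) = -192/257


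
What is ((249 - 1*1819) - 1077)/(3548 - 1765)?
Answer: -2647/1783 ≈ -1.4846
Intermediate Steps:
((249 - 1*1819) - 1077)/(3548 - 1765) = ((249 - 1819) - 1077)/1783 = (-1570 - 1077)*(1/1783) = -2647*1/1783 = -2647/1783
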